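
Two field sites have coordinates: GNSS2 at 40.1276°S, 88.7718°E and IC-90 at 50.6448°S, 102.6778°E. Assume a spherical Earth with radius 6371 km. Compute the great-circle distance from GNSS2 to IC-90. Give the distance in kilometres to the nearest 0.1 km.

Δφ = -10.5172°,  Δλ = 13.9060°
a = sin²(Δφ/2) + cos φ₁ cos φ₂ sin²(Δλ/2) = 0.015505
c = 2·arcsin(√a) = 0.249688 rad = 14.3061°
d = R·c = 6371 × 0.249688 = 1590.8 km

1590.8 km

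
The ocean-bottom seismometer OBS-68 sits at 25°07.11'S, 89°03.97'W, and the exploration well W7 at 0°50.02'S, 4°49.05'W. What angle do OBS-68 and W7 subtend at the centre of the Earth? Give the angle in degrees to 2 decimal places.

84.44°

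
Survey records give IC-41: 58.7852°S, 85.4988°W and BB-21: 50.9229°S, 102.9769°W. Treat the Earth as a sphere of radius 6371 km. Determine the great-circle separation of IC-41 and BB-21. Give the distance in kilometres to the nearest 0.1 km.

Δφ = 7.8623°,  Δλ = -17.4781°
a = sin²(Δφ/2) + cos φ₁ cos φ₂ sin²(Δλ/2) = 0.012241
c = 2·arcsin(√a) = 0.221736 rad = 12.7045°
d = R·c = 6371 × 0.221736 = 1412.7 km

1412.7 km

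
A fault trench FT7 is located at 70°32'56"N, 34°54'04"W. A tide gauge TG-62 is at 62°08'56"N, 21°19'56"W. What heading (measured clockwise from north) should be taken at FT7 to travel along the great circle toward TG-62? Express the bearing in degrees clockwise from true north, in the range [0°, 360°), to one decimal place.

FT7: φ = +70.54889°, λ = -34.90111°
TG-62: φ = +62.14889°, λ = -21.33222°
Δλ = 13.5689°
y = sin Δλ · cos φ₂ = 0.109606
x = cos φ₁ sin φ₂ − sin φ₁ cos φ₂ cos Δλ = -0.133788
θ = atan2(y, x) = 140.6738° → 140.6738° (mod 360°)

140.7°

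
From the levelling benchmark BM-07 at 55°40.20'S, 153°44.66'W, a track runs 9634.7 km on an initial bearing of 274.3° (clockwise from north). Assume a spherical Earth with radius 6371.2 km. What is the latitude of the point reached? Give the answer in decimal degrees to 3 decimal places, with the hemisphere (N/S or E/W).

0.351°S

BM-07: φ = -55.67000°, λ = -153.74433°
δ = d/R = 9634.7/6371.2 = 1.512227 rad
φ₂ = arcsin(sin φ₁ cos δ + cos φ₁ sin δ cos θ)
   = arcsin(-0.82580·0.05854 + 0.56396·0.99829·0.07498) = -0.35104°
λ₂ = λ₁ + atan2(sin θ sin δ cos φ₁, cos δ − sin φ₁ sin φ₂) = 121.69692°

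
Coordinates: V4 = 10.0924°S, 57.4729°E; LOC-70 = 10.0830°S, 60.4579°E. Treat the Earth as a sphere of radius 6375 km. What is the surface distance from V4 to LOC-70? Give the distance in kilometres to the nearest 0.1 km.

Δφ = 0.0094°,  Δλ = 2.9850°
a = sin²(Δφ/2) + cos φ₁ cos φ₂ sin²(Δλ/2) = 0.000658
c = 2·arcsin(√a) = 0.051293 rad = 2.9389°
d = R·c = 6375 × 0.051293 = 327.0 km

327.0 km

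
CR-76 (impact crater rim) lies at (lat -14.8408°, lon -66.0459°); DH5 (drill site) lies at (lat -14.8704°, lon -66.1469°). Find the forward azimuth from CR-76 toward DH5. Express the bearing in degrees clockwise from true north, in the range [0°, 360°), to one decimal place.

Δλ = -0.1010°
y = sin Δλ · cos φ₂ = -0.001704
x = cos φ₁ sin φ₂ − sin φ₁ cos φ₂ cos Δλ = -0.000517
θ = atan2(y, x) = -106.8805° → 253.1195° (mod 360°)

253.1°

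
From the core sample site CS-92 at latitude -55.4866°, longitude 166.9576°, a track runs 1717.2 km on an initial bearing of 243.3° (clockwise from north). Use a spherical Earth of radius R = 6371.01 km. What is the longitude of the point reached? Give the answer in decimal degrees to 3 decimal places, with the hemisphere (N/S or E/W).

δ = d/R = 1717.2/6371.01 = 0.269533 rad
φ₂ = arcsin(sin φ₁ cos δ + cos φ₁ sin δ cos θ)
   = arcsin(-0.82399·0.96390 + 0.56660·0.26628·-0.44932) = -59.54580°
λ₂ = λ₁ + atan2(sin θ sin δ cos φ₁, cos δ − sin φ₁ sin φ₂) = 138.96566°

138.966°E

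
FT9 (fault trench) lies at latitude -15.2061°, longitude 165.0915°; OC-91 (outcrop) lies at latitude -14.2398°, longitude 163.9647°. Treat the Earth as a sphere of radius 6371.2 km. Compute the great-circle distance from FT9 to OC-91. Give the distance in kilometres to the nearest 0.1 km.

Δφ = 0.9663°,  Δλ = -1.1268°
a = sin²(Δφ/2) + cos φ₁ cos φ₂ sin²(Δλ/2) = 0.000162
c = 2·arcsin(√a) = 0.025421 rad = 1.4565°
d = R·c = 6371.2 × 0.025421 = 162.0 km

162.0 km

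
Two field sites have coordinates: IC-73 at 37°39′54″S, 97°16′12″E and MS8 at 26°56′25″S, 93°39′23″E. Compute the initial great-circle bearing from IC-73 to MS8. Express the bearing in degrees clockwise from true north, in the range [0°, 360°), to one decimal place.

IC-73: φ = -37.66500°, λ = +97.27000°
MS8: φ = -26.94028°, λ = +93.65639°
Δλ = -3.6136°
y = sin Δλ · cos φ₂ = -0.056188
x = cos φ₁ sin φ₂ − sin φ₁ cos φ₂ cos Δλ = 0.185008
θ = atan2(y, x) = -16.8938° → 343.1062° (mod 360°)

343.1°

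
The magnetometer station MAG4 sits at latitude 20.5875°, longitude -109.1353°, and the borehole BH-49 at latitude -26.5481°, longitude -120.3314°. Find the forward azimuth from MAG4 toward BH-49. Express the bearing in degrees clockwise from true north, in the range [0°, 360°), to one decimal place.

193.4°

Δλ = -11.1961°
y = sin Δλ · cos φ₂ = -0.173694
x = cos φ₁ sin φ₂ − sin φ₁ cos φ₂ cos Δλ = -0.726979
θ = atan2(y, x) = -166.5624° → 193.4376° (mod 360°)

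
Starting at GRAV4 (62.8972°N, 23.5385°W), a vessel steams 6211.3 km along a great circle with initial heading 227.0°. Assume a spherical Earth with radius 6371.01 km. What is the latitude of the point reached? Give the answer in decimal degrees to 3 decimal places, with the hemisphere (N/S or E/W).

14.030°N

δ = d/R = 6211.3/6371.01 = 0.974932 rad
φ₂ = arcsin(sin φ₁ cos δ + cos φ₁ sin δ cos θ)
   = arcsin(0.89019·0.56122 + 0.45559·0.82766·-0.68200) = 14.03018°
λ₂ = λ₁ + atan2(sin θ sin δ cos φ₁, cos δ − sin φ₁ sin φ₂) = -62.14203°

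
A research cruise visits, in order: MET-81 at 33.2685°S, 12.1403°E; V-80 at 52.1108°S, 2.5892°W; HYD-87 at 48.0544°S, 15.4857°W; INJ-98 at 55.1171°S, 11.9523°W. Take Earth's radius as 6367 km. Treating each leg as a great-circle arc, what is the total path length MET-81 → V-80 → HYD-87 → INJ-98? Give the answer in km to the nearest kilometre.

MET-81→V-80: c = 0.377643 rad, d = 2404.45 km
V-80→HYD-87: c = 0.160548 rad, d = 1022.21 km
HYD-87→INJ-98: c = 0.129043 rad, d = 821.62 km
Total = 2404.45 + 1022.21 + 821.62 = 4248.28 km

4248 km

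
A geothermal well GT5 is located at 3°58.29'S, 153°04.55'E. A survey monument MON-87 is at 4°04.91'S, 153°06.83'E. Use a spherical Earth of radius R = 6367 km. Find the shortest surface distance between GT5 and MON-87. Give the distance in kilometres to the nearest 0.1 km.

GT5: φ = -3.97150°, λ = +153.07583°
MON-87: φ = -4.08183°, λ = +153.11383°
Δφ = -0.1103°,  Δλ = 0.0380°
a = sin²(Δφ/2) + cos φ₁ cos φ₂ sin²(Δλ/2) = 0.000001
c = 2·arcsin(√a) = 0.002036 rad = 0.1167°
d = R·c = 6367 × 0.002036 = 13.0 km

13.0 km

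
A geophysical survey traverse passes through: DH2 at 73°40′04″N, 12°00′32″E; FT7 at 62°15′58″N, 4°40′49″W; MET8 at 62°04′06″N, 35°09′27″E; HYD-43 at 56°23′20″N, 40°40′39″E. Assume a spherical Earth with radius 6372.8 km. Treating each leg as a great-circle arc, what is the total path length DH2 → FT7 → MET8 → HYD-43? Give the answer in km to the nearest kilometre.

4176 km

DH2: φ = +73.66778°, λ = +12.00889°
FT7: φ = +62.26611°, λ = -4.68028°
MET8: φ = +62.06833°, λ = +35.15750°
HYD-43: φ = +56.38889°, λ = +40.67750°
DH2→FT7: c = 0.225184 rad, d = 1435.05 km
FT7→MET8: c = 0.319505 rad, d = 2036.14 km
MET8→HYD-43: c = 0.110612 rad, d = 704.91 km
Total = 1435.05 + 2036.14 + 704.91 = 4176.10 km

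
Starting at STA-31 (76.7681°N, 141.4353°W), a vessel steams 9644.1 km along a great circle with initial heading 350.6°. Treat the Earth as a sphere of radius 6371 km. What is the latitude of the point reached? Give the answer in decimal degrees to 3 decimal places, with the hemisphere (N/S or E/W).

16.317°N

δ = d/R = 9644.1/6371 = 1.513750 rad
φ₂ = arcsin(sin φ₁ cos δ + cos φ₁ sin δ cos θ)
   = arcsin(0.97345·0.05702 + 0.22889·0.99837·0.98657) = 16.31715°
λ₂ = λ₁ + atan2(sin θ sin δ cos φ₁, cos δ − sin φ₁ sin φ₂) = 48.34693°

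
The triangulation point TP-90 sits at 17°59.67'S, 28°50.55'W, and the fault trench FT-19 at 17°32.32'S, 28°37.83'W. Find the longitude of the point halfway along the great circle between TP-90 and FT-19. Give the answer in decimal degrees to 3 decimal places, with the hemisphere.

28.736°W

TP-90: φ = -17.99450°, λ = -28.84250°
FT-19: φ = -17.53867°, λ = -28.63050°
Bx = cos φ₂ cos Δλ = 0.953507,  By = cos φ₂ sin Δλ = 0.003528
φₘ = atan2(sin φ₁ + sin φ₂, √((cos φ₁ + Bx)² + By²)) = -17.76661°
λₘ = λ₁ + atan2(By, cos φ₁ + Bx) = -28.73636°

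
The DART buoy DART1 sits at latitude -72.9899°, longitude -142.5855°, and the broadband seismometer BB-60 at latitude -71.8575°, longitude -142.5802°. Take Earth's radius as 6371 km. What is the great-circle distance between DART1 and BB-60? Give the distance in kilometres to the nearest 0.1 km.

Δφ = 1.1324°,  Δλ = 0.0053°
a = sin²(Δφ/2) + cos φ₁ cos φ₂ sin²(Δλ/2) = 0.000098
c = 2·arcsin(√a) = 0.019764 rad = 1.1324°
d = R·c = 6371 × 0.019764 = 125.9 km

125.9 km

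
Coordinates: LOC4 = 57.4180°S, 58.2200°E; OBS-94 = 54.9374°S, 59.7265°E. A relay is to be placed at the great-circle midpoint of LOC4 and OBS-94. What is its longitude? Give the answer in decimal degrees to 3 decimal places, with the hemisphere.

Bx = cos φ₂ cos Δλ = 0.574273,  By = cos φ₂ sin Δλ = 0.015103
φₘ = atan2(sin φ₁ + sin φ₂, √((cos φ₁ + Bx)² + By²)) = -56.17999°
λₘ = λ₁ + atan2(By, cos φ₁ + Bx) = 58.99759°

58.998°E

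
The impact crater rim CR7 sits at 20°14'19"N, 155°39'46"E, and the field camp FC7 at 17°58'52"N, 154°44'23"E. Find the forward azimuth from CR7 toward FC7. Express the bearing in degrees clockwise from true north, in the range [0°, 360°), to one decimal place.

201.3°

CR7: φ = +20.23861°, λ = +155.66278°
FC7: φ = +17.98111°, λ = +154.73972°
Δλ = -0.9231°
y = sin Δλ · cos φ₂ = -0.015323
x = cos φ₁ sin φ₂ − sin φ₁ cos φ₂ cos Δλ = -0.039348
θ = atan2(y, x) = -158.7231° → 201.2769° (mod 360°)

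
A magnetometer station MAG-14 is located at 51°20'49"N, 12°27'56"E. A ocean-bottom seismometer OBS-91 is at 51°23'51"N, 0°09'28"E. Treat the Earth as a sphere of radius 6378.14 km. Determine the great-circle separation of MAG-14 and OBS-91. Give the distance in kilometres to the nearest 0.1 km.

MAG-14: φ = +51.34694°, λ = +12.46556°
OBS-91: φ = +51.39750°, λ = +0.15778°
Δφ = 0.0506°,  Δλ = -12.3078°
a = sin²(Δφ/2) + cos φ₁ cos φ₂ sin²(Δλ/2) = 0.004478
c = 2·arcsin(√a) = 0.133943 rad = 7.6744°
d = R·c = 6378.14 × 0.133943 = 854.3 km

854.3 km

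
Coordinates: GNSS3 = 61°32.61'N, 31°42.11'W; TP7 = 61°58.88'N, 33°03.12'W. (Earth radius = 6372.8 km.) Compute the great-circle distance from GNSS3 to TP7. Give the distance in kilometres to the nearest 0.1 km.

GNSS3: φ = +61.54350°, λ = -31.70183°
TP7: φ = +61.98133°, λ = -33.05200°
Δφ = 0.4378°,  Δλ = -1.3502°
a = sin²(Δφ/2) + cos φ₁ cos φ₂ sin²(Δλ/2) = 0.000046
c = 2·arcsin(√a) = 0.013516 rad = 0.7744°
d = R·c = 6372.8 × 0.013516 = 86.1 km

86.1 km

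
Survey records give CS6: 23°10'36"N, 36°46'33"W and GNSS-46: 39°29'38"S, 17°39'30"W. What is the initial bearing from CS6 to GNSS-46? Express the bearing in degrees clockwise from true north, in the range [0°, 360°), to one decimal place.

163.8°

CS6: φ = +23.17667°, λ = -36.77583°
GNSS-46: φ = -39.49389°, λ = -17.65833°
Δλ = 19.1175°
y = sin Δλ · cos φ₂ = 0.252734
x = cos φ₁ sin φ₂ − sin φ₁ cos φ₂ cos Δλ = -0.871631
θ = atan2(y, x) = 163.8302° → 163.8302° (mod 360°)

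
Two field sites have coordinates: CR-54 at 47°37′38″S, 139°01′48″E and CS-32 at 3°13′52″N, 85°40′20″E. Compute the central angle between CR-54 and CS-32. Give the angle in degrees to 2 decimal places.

CR-54: φ = -47.62722°, λ = +139.03000°
CS-32: φ = +3.23111°, λ = +85.67222°
Δφ = 50.8583°,  Δλ = -53.3578°
a = sin²(Δφ/2) + cos φ₁ cos φ₂ sin²(Δλ/2) = 0.320027
c = 2·arcsin(√a) = 1.202587 rad = 68.9031°

68.90°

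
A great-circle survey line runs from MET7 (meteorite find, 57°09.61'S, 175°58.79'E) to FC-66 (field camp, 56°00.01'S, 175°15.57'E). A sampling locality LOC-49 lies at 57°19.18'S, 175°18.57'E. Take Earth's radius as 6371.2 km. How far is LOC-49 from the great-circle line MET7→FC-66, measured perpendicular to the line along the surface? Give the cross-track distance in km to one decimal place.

MET7: φ = -57.16017°, λ = +175.97983°
FC-66: φ = -56.00017°, λ = +175.25950°
LOC-49: φ = -57.31967°, λ = +175.30950°
δ₁₃ = central angle MET7→LOC-49 = 0.006916 rad  (haversine)
θ₁₃ = bearing MET7→LOC-49 = 245.982°,  θ₁₂ = bearing MET7→FC-66 = 340.817°
dₓₜ = R·arcsin(sin δ₁₃ · sin(θ₁₃ − θ₁₂)) = 6371.2·arcsin(0.00692·sin(-94.835°)) = -43.905 km
|dₓₜ| = 43.905 km

43.9 km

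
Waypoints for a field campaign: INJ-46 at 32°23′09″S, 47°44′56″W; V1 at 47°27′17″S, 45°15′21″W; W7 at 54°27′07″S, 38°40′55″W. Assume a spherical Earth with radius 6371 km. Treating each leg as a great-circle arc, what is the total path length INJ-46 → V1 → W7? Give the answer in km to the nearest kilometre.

2592 km

INJ-46: φ = -32.38583°, λ = -47.74889°
V1: φ = -47.45472°, λ = -45.25583°
W7: φ = -54.45194°, λ = -38.68194°
INJ-46→V1: c = 0.265073 rad, d = 1688.78 km
V1→W7: c = 0.141771 rad, d = 903.22 km
Total = 1688.78 + 903.22 = 2592.00 km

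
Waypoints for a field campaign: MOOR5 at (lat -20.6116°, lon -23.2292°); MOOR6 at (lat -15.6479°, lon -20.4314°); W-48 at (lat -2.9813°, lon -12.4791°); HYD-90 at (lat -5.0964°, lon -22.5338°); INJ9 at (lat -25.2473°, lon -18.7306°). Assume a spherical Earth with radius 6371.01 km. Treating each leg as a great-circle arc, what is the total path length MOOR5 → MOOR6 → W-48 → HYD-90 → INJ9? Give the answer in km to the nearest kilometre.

5699 km

MOOR5→MOOR6: c = 0.098270 rad, d = 626.08 km
MOOR6→W-48: c = 0.259902 rad, d = 1655.84 km
W-48→HYD-90: c = 0.178891 rad, d = 1139.72 km
HYD-90→INJ9: c = 0.357414 rad, d = 2277.09 km
Total = 626.08 + 1655.84 + 1139.72 + 2277.09 = 5698.73 km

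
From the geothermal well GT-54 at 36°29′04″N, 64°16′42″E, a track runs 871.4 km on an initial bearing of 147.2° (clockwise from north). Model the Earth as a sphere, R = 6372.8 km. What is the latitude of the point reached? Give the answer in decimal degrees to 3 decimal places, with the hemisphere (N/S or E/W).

29.797°N

GT-54: φ = +36.48444°, λ = +64.27833°
δ = d/R = 871.4/6372.8 = 0.136737 rad
φ₂ = arcsin(sin φ₁ cos δ + cos φ₁ sin δ cos θ)
   = arcsin(0.59460·0.99067 + 0.80402·0.13631·-0.84057) = 29.79715°
λ₂ = λ₁ + atan2(sin θ sin δ cos φ₁, cos δ − sin φ₁ sin φ₂) = 69.15959°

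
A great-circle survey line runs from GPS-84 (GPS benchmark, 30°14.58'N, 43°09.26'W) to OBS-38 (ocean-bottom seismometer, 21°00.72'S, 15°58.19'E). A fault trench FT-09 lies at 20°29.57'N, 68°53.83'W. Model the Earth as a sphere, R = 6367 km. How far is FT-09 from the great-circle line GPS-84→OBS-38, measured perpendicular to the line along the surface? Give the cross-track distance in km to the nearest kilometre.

2151 km

GPS-84: φ = +30.24300°, λ = -43.15433°
OBS-38: φ = -21.01200°, λ = +15.96983°
FT-09: φ = +20.49283°, λ = -68.89717°
δ₁₃ = central angle GPS-84→FT-09 = 0.438848 rad  (haversine)
θ₁₃ = bearing GPS-84→FT-09 = 253.240°,  θ₁₂ = bearing GPS-84→OBS-38 = 124.519°
dₓₜ = R·arcsin(sin δ₁₃ · sin(θ₁₃ − θ₁₂)) = 6367·arcsin(0.42490·sin(128.721°)) = 2151.411 km
|dₓₜ| = 2151.411 km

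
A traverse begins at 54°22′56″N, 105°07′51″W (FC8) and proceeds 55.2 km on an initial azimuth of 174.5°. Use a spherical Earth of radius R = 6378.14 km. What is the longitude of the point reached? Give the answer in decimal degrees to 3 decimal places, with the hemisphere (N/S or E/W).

105.050°W

FC8: φ = +54.38222°, λ = -105.13083°
δ = d/R = 55.2/6378.14 = 0.008655 rad
φ₂ = arcsin(sin φ₁ cos δ + cos φ₁ sin δ cos θ)
   = arcsin(0.81292·0.99996 + 0.58238·0.00865·-0.99540) = 53.88861°
λ₂ = λ₁ + atan2(sin θ sin δ cos φ₁, cos δ − sin φ₁ sin φ₂) = -105.05019°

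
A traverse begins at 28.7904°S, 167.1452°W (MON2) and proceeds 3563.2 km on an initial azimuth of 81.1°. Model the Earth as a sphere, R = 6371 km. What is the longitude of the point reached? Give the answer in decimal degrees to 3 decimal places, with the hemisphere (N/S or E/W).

δ = d/R = 3563.2/6371 = 0.559284 rad
φ₂ = arcsin(sin φ₁ cos δ + cos φ₁ sin δ cos θ)
   = arcsin(-0.48161·0.84764 + 0.87639·0.53058·0.15471) = -19.65085°
λ₂ = λ₁ + atan2(sin θ sin δ cos φ₁, cos δ − sin φ₁ sin φ₂) = -133.32361°

133.324°W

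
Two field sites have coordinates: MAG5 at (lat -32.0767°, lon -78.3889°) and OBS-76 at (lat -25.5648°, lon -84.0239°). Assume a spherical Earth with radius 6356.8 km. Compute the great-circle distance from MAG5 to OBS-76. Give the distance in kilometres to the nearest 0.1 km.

Δφ = 6.5119°,  Δλ = -5.6350°
a = sin²(Δφ/2) + cos φ₁ cos φ₂ sin²(Δλ/2) = 0.005073
c = 2·arcsin(√a) = 0.142567 rad = 8.1685°
d = R·c = 6356.8 × 0.142567 = 906.3 km

906.3 km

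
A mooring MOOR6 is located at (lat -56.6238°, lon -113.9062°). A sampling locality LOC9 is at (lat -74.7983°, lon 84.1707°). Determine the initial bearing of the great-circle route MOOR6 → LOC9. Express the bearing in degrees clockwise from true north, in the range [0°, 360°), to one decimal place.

186.3°

Δλ = -161.9231°
y = sin Δλ · cos φ₂ = -0.081364
x = cos φ₁ sin φ₂ − sin φ₁ cos φ₂ cos Δλ = -0.739048
θ = atan2(y, x) = -173.7174° → 186.2826° (mod 360°)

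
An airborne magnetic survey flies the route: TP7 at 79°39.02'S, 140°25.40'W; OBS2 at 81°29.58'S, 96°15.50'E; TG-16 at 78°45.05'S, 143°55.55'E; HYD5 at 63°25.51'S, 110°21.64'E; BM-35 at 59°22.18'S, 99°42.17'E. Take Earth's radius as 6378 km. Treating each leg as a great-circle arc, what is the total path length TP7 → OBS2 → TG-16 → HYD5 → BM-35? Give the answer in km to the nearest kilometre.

5528 km

TP7: φ = -79.65033°, λ = -140.42333°
OBS2: φ = -81.49300°, λ = +96.25833°
TG-16: φ = -78.75083°, λ = +143.92583°
HYD5: φ = -63.42517°, λ = +110.36067°
BM-35: φ = -59.36967°, λ = +99.70283°
TP7→OBS2: c = 0.289775 rad, d = 1848.18 km
OBS2→TG-16: c = 0.145518 rad, d = 928.11 km
TG-16→HYD5: c = 0.317921 rad, d = 2027.70 km
HYD5→BM-35: c = 0.113516 rad, d = 724.00 km
Total = 1848.18 + 928.11 + 2027.70 + 724.00 = 5528.00 km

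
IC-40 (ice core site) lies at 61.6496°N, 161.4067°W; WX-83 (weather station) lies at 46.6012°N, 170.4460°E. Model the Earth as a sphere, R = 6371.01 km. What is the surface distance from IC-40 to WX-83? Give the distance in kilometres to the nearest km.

Δφ = -15.0484°,  Δλ = -28.1473°
a = sin²(Δφ/2) + cos φ₁ cos φ₂ sin²(Δλ/2) = 0.036439
c = 2·arcsin(√a) = 0.384137 rad = 22.0095°
d = R·c = 6371.01 × 0.384137 = 2447.3 km

2447 km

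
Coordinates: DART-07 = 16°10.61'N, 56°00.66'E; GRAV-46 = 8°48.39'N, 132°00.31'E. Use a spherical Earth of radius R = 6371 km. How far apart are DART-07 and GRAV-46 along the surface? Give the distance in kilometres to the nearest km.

8250 km

DART-07: φ = +16.17683°, λ = +56.01100°
GRAV-46: φ = +8.80650°, λ = +132.00517°
Δφ = -7.3703°,  Δλ = 75.9942°
a = sin²(Δφ/2) + cos φ₁ cos φ₂ sin²(Δλ/2) = 0.363824
c = 2·arcsin(√a) = 1.294960 rad = 74.1958°
d = R·c = 6371 × 1.294960 = 8250.2 km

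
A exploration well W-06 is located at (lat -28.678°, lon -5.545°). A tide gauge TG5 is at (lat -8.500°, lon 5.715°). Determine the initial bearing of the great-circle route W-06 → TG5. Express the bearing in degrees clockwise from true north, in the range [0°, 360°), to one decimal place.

Δλ = 11.2600°
y = sin Δλ · cos φ₂ = 0.193117
x = cos φ₁ sin φ₂ − sin φ₁ cos φ₂ cos Δλ = 0.335802
θ = atan2(y, x) = 29.9028° → 29.9028° (mod 360°)

29.9°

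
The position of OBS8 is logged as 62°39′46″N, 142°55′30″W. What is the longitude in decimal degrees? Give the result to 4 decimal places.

142° + 55′/60 + 30″/3600 = 142 + 0.91667 + 0.00833 = 142.9250°

142.9250°W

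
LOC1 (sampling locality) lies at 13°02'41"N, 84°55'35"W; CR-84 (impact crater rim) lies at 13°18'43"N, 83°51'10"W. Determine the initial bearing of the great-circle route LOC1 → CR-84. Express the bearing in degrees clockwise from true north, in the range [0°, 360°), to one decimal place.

75.5°

LOC1: φ = +13.04472°, λ = -84.92639°
CR-84: φ = +13.31194°, λ = -83.85278°
Δλ = 1.0736°
y = sin Δλ · cos φ₂ = 0.018234
x = cos φ₁ sin φ₂ − sin φ₁ cos φ₂ cos Δλ = 0.004702
θ = atan2(y, x) = 75.5385° → 75.5385° (mod 360°)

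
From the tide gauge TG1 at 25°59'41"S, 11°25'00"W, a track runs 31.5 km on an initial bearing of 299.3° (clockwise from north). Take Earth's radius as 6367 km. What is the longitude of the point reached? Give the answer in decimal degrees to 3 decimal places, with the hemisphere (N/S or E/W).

11.691°W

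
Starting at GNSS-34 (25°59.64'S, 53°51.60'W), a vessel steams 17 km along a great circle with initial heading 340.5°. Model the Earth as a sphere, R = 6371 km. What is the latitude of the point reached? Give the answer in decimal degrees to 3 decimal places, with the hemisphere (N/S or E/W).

25.850°S

GNSS-34: φ = -25.99400°, λ = -53.86000°
δ = d/R = 17/6371 = 0.002668 rad
φ₂ = arcsin(sin φ₁ cos δ + cos φ₁ sin δ cos θ)
   = arcsin(-0.43828·1.00000 + 0.89884·0.00267·0.94264) = -25.84987°
λ₂ = λ₁ + atan2(sin θ sin δ cos φ₁, cos δ − sin φ₁ sin φ₂) = -53.91671°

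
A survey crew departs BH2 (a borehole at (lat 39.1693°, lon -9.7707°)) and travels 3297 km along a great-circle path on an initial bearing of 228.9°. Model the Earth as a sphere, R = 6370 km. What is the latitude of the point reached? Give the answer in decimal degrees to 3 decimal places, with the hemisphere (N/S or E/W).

17.261°N

δ = d/R = 3297/6370 = 0.517582 rad
φ₂ = arcsin(sin φ₁ cos δ + cos φ₁ sin δ cos θ)
   = arcsin(0.63161·0.86902 + 0.77528·0.49478·-0.65738) = 17.26058°
λ₂ = λ₁ + atan2(sin θ sin δ cos φ₁, cos δ − sin φ₁ sin φ₂) = -32.75206°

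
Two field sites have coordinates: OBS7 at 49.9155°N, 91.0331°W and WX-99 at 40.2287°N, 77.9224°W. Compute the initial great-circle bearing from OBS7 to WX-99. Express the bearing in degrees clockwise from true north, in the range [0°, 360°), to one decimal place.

131.5°

Δλ = 13.1107°
y = sin Δλ · cos φ₂ = 0.173181
x = cos φ₁ sin φ₂ − sin φ₁ cos φ₂ cos Δλ = -0.153036
θ = atan2(y, x) = 131.4663° → 131.4663° (mod 360°)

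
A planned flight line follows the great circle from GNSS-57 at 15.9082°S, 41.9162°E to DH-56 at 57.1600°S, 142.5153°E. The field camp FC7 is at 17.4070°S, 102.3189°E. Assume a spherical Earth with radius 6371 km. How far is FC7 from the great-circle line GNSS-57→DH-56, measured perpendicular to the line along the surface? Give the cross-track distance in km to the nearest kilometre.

4213 km

δ₁₃ = central angle GNSS-57→FC7 = 1.006015 rad  (haversine)
θ₁₃ = bearing GNSS-57→FC7 = 100.817°,  θ₁₂ = bearing GNSS-57→DH-56 = 147.458°
dₓₜ = R·arcsin(sin δ₁₃ · sin(θ₁₃ − θ₁₂)) = 6371·arcsin(0.84471·sin(-46.641°)) = -4213.265 km
|dₓₜ| = 4213.265 km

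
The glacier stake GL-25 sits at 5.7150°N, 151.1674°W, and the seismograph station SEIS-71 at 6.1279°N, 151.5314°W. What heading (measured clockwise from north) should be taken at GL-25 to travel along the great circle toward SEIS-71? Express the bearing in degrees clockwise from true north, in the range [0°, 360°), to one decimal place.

Δλ = -0.3640°
y = sin Δλ · cos φ₂ = -0.006317
x = cos φ₁ sin φ₂ − sin φ₁ cos φ₂ cos Δλ = 0.007208
θ = atan2(y, x) = -41.2278° → 318.7722° (mod 360°)

318.8°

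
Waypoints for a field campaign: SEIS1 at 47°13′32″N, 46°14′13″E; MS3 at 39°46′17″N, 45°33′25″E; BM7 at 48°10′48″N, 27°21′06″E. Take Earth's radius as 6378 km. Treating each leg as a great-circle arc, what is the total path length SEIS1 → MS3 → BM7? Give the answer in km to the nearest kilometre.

SEIS1: φ = +47.22556°, λ = +46.23694°
MS3: φ = +39.77139°, λ = +45.55694°
BM7: φ = +48.18000°, λ = +27.35167°
SEIS1→MS3: c = 0.130383 rad, d = 831.58 km
MS3→BM7: c = 0.270654 rad, d = 1726.23 km
Total = 831.58 + 1726.23 = 2557.81 km

2558 km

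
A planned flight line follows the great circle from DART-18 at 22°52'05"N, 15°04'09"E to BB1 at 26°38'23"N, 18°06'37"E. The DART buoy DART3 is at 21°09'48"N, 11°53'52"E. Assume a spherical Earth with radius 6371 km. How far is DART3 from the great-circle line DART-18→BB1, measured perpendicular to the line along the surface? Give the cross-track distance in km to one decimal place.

DART-18: φ = +22.86806°, λ = +15.06917°
BB1: φ = +26.63972°, λ = +18.11028°
DART3: φ = +21.16333°, λ = +11.89778°
δ₁₃ = central angle DART-18→DART3 = 0.059313 rad  (haversine)
θ₁₃ = bearing DART-18→DART3 = 240.496°,  θ₁₂ = bearing DART-18→BB1 = 35.586°
dₓₜ = R·arcsin(sin δ₁₃ · sin(θ₁₃ − θ₁₂)) = 6371·arcsin(0.05928·sin(204.910°)) = -159.086 km
|dₓₜ| = 159.086 km

159.1 km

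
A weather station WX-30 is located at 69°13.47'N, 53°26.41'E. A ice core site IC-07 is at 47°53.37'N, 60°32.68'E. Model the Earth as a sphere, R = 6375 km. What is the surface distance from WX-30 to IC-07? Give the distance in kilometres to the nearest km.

2406 km

WX-30: φ = +69.22450°, λ = +53.44017°
IC-07: φ = +47.88950°, λ = +60.54467°
Δφ = -21.3350°,  Δλ = 7.1045°
a = sin²(Δφ/2) + cos φ₁ cos φ₂ sin²(Δλ/2) = 0.035179
c = 2·arcsin(√a) = 0.377354 rad = 21.6208°
d = R·c = 6375 × 0.377354 = 2405.6 km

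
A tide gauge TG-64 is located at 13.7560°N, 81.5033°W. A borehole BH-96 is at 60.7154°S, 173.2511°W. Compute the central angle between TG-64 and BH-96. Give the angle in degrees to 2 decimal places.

Δφ = -74.4714°,  Δλ = -91.7478°
a = sin²(Δφ/2) + cos φ₁ cos φ₂ sin²(Δλ/2) = 0.610945
c = 2·arcsin(√a) = 1.794548 rad = 102.8200°

102.82°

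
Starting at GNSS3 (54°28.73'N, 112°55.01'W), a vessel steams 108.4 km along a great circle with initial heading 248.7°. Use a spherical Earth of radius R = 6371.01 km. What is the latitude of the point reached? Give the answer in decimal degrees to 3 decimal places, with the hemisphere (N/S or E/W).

GNSS3: φ = +54.47883°, λ = -112.91683°
δ = d/R = 108.4/6371.01 = 0.017015 rad
φ₂ = arcsin(sin φ₁ cos δ + cos φ₁ sin δ cos θ)
   = arcsin(0.81390·0.99986 + 0.58100·0.01701·-0.36325) = 54.11473°
λ₂ = λ₁ + atan2(sin θ sin δ cos φ₁, cos δ − sin φ₁ sin φ₂) = -114.46646°

54.115°N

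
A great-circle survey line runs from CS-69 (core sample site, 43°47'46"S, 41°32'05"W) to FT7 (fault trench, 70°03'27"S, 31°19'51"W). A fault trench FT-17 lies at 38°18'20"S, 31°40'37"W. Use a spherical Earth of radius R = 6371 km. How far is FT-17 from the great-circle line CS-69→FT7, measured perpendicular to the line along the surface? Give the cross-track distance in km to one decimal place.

926.4 km

CS-69: φ = -43.79611°, λ = -41.53472°
FT7: φ = -70.05750°, λ = -31.33083°
FT-17: φ = -38.30556°, λ = -31.67694°
δ₁₃ = central angle CS-69→FT-17 = 0.161113 rad  (haversine)
θ₁₃ = bearing CS-69→FT-17 = 56.875°,  θ₁₂ = bearing CS-69→FT7 = 172.288°
dₓₜ = R·arcsin(sin δ₁₃ · sin(θ₁₃ − θ₁₂)) = 6371·arcsin(0.16042·sin(-115.413°)) = -926.383 km
|dₓₜ| = 926.383 km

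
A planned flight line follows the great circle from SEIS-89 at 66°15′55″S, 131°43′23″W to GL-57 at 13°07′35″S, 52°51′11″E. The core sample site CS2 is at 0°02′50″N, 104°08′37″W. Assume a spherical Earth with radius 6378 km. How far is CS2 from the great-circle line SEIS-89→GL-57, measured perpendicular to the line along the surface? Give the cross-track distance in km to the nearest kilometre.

SEIS-89: φ = -66.26528°, λ = -131.72306°
GL-57: φ = -13.12639°, λ = +52.85306°
CS2: φ = +0.04722°, λ = -104.14361°
δ₁₃ = central angle SEIS-89→CS2 = 1.206800 rad  (haversine)
θ₁₃ = bearing SEIS-89→CS2 = 29.699°,  θ₁₂ = bearing SEIS-89→GL-57 = 184.533°
dₓₜ = R·arcsin(sin δ₁₃ · sin(θ₁₃ − θ₁₂)) = 6378·arcsin(0.93448·sin(-154.834°)) = -2606.418 km
|dₓₜ| = 2606.418 km

2606 km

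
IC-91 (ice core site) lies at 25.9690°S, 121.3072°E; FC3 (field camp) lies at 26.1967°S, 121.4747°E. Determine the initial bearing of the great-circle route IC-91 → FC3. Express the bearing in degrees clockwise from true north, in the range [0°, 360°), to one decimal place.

Δλ = 0.1675°
y = sin Δλ · cos φ₂ = 0.002623
x = cos φ₁ sin φ₂ − sin φ₁ cos φ₂ cos Δλ = -0.003976
θ = atan2(y, x) = 146.5840° → 146.5840° (mod 360°)

146.6°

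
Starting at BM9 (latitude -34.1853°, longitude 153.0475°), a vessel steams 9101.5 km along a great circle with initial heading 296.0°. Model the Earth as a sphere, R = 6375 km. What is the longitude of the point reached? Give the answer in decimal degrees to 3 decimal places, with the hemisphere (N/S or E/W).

δ = d/R = 9101.5/6375 = 1.427686 rad
φ₂ = arcsin(sin φ₁ cos δ + cos φ₁ sin δ cos θ)
   = arcsin(-0.56187·0.14262 + 0.82722·0.98978·0.43837) = 16.18795°
λ₂ = λ₁ + atan2(sin θ sin δ cos φ₁, cos δ − sin φ₁ sin φ₂) = 85.17730°

85.177°E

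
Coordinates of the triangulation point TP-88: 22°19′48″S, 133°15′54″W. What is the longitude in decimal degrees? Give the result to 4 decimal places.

133° + 15′/60 + 54″/3600 = 133 + 0.25000 + 0.01500 = 133.2650°

133.2650°W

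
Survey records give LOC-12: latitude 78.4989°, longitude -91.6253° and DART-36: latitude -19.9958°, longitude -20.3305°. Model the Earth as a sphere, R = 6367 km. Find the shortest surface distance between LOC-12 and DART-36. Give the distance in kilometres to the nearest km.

Δφ = -98.4947°,  Δλ = 71.2948°
a = sin²(Δφ/2) + cos φ₁ cos φ₂ sin²(Δλ/2) = 0.637498
c = 2·arcsin(√a) = 1.849383 rad = 105.9618°
d = R·c = 6367 × 1.849383 = 11775.0 km

11775 km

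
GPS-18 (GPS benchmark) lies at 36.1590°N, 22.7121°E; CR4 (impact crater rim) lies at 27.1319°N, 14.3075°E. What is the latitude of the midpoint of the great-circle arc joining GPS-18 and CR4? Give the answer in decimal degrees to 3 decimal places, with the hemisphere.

Bx = cos φ₂ cos Δλ = 0.880401,  By = cos φ₂ sin Δλ = -0.130079
φₘ = atan2(sin φ₁ + sin φ₂, √((cos φ₁ + Bx)² + By²)) = 31.71422°
λₘ = λ₁ + atan2(By, cos φ₁ + Bx) = 18.30499°

31.714°N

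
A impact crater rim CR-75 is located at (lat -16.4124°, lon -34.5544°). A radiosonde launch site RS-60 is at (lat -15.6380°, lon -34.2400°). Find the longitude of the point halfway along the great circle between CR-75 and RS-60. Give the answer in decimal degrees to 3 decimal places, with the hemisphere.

34.397°W

Bx = cos φ₂ cos Δλ = 0.962970,  By = cos φ₂ sin Δλ = 0.005284
φₘ = atan2(sin φ₁ + sin φ₂, √((cos φ₁ + Bx)² + By²)) = -16.02526°
λₘ = λ₁ + atan2(By, cos φ₁ + Bx) = -34.39689°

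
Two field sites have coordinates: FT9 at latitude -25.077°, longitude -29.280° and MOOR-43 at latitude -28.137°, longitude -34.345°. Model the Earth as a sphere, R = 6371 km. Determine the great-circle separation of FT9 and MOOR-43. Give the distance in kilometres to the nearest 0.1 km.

Δφ = -3.0600°,  Δλ = -5.0650°
a = sin²(Δφ/2) + cos φ₁ cos φ₂ sin²(Δλ/2) = 0.002272
c = 2·arcsin(√a) = 0.095373 rad = 5.4645°
d = R·c = 6371 × 0.095373 = 607.6 km

607.6 km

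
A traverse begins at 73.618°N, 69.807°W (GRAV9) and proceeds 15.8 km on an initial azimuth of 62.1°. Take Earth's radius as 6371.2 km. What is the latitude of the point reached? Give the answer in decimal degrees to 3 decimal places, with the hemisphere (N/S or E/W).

δ = d/R = 15.8/6371.2 = 0.002480 rad
φ₂ = arcsin(sin φ₁ cos δ + cos φ₁ sin δ cos θ)
   = arcsin(0.95940·1.00000 + 0.28204·0.00248·0.46793) = 73.68402°
λ₂ = λ₁ + atan2(sin θ sin δ cos φ₁, cos δ − sin φ₁ sin φ₂) = -69.36001°

73.684°N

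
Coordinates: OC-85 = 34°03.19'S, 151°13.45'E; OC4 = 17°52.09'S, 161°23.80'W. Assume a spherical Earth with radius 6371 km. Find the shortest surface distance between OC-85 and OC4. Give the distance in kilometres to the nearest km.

5016 km

OC-85: φ = -34.05317°, λ = +151.22417°
OC4: φ = -17.86817°, λ = -161.39667°
Δφ = 16.1850°,  Δλ = 47.3792°
a = sin²(Δφ/2) + cos φ₁ cos φ₂ sin²(Δλ/2) = 0.147112
c = 2·arcsin(√a) = 0.787277 rad = 45.1077°
d = R·c = 6371 × 0.787277 = 5015.7 km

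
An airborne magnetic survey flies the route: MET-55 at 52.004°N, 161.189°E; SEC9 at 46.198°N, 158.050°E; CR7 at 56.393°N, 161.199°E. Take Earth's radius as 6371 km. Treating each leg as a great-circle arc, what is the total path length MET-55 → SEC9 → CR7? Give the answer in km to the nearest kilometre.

1839 km

MET-55→SEC9: c = 0.107469 rad, d = 684.68 km
SEC9→CR7: c = 0.181175 rad, d = 1154.27 km
Total = 684.68 + 1154.27 = 1838.95 km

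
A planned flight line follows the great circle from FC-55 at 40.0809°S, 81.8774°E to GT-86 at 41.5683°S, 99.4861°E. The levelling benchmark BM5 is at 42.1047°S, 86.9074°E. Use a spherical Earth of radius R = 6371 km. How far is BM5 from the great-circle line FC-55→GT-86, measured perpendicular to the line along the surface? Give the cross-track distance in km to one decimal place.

144.6 km

δ₁₃ = central angle FC-55→BM5 = 0.074983 rad  (haversine)
θ₁₃ = bearing FC-55→BM5 = 119.734°,  θ₁₂ = bearing FC-55→GT-86 = 102.102°
dₓₜ = R·arcsin(sin δ₁₃ · sin(θ₁₃ − θ₁₂)) = 6371·arcsin(0.07491·sin(17.632°)) = 144.577 km
|dₓₜ| = 144.577 km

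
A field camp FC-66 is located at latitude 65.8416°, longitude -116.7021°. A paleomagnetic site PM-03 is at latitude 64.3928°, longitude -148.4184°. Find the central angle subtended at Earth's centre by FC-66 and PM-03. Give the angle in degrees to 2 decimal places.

13.28°

Δφ = -1.4488°,  Δλ = -31.7163°
a = sin²(Δφ/2) + cos φ₁ cos φ₂ sin²(Δλ/2) = 0.013367
c = 2·arcsin(√a) = 0.231754 rad = 13.2785°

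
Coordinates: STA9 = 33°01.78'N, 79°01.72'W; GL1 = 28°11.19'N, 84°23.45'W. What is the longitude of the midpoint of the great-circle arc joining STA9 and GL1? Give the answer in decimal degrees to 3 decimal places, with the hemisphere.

81.777°W

STA9: φ = +33.02967°, λ = -79.02867°
GL1: φ = +28.18650°, λ = -84.39083°
Bx = cos φ₂ cos Δλ = 0.877558,  By = cos φ₂ sin Δλ = -0.082369
φₘ = atan2(sin φ₁ + sin φ₂, √((cos φ₁ + Bx)² + By²)) = 30.63557°
λₘ = λ₁ + atan2(By, cos φ₁ + Bx) = -81.77687°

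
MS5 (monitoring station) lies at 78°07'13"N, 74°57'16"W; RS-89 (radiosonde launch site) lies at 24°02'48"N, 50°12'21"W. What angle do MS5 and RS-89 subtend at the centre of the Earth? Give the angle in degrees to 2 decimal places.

55.29°

MS5: φ = +78.12028°, λ = -74.95444°
RS-89: φ = +24.04667°, λ = -50.20583°
Δφ = -54.0736°,  Δλ = 24.7486°
a = sin²(Δφ/2) + cos φ₁ cos φ₂ sin²(Δλ/2) = 0.215261
c = 2·arcsin(√a) = 0.964925 rad = 55.2861°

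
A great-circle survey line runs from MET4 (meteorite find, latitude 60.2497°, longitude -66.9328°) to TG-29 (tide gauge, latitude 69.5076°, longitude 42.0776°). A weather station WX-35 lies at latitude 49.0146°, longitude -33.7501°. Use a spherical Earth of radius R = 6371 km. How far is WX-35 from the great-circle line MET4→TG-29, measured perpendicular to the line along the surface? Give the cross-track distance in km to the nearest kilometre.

2354 km

δ₁₃ = central angle MET4→WX-35 = 0.382421 rad  (haversine)
θ₁₃ = bearing MET4→WX-35 = 105.860°,  θ₁₂ = bearing MET4→TG-29 = 30.415°
dₓₜ = R·arcsin(sin δ₁₃ · sin(θ₁₃ − θ₁₂)) = 6371·arcsin(0.37317·sin(75.445°)) = 2354.372 km
|dₓₜ| = 2354.372 km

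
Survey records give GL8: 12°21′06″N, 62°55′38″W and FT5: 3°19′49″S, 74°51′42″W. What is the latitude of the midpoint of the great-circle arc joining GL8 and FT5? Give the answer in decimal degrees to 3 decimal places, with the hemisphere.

GL8: φ = +12.35167°, λ = -62.92722°
FT5: φ = -3.33028°, λ = -74.86167°
Bx = cos φ₂ cos Δλ = 0.976733,  By = cos φ₂ sin Δλ = -0.206443
φₘ = atan2(sin φ₁ + sin φ₂, √((cos φ₁ + Bx)² + By²)) = 4.53516°
λₘ = λ₁ + atan2(By, cos φ₁ + Bx) = -68.95951°

4.535°N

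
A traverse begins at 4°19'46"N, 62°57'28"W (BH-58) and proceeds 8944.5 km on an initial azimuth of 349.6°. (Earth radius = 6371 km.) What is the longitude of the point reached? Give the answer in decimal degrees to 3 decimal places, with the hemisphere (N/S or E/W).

125.528°W

BH-58: φ = +4.32944°, λ = -62.95778°
δ = d/R = 8944.5/6371 = 1.403940 rad
φ₂ = arcsin(sin φ₁ cos δ + cos φ₁ sin δ cos θ)
   = arcsin(0.07549·0.16608 + 0.99715·0.98611·0.98357) = 78.43031°
λ₂ = λ₁ + atan2(sin θ sin δ cos φ₁, cos δ − sin φ₁ sin φ₂) = -125.52808°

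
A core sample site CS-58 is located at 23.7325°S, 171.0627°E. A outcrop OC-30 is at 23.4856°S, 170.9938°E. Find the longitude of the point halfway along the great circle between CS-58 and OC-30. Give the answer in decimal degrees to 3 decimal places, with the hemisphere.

171.028°E

Bx = cos φ₂ cos Δλ = 0.917160,  By = cos φ₂ sin Δλ = -0.001103
φₘ = atan2(sin φ₁ + sin φ₂, √((cos φ₁ + Bx)² + By²)) = -23.60905°
λₘ = λ₁ + atan2(By, cos φ₁ + Bx) = 171.02822°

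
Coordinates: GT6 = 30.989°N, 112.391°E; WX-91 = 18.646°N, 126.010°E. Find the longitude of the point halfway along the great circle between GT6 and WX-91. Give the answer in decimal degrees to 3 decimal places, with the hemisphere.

Bx = cos φ₂ cos Δλ = 0.920871,  By = cos φ₂ sin Δλ = 0.223105
φₘ = atan2(sin φ₁ + sin φ₂, √((cos φ₁ + Bx)² + By²)) = 24.97199°
λₘ = λ₁ + atan2(By, cos φ₁ + Bx) = 119.54261°

119.543°E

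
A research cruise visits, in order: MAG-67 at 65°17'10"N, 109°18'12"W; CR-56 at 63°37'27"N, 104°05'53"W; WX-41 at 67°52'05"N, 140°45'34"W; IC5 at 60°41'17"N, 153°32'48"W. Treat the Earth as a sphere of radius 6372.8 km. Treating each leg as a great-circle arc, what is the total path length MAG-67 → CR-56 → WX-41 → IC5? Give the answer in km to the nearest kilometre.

3027 km

MAG-67: φ = +65.28611°, λ = -109.30333°
CR-56: φ = +63.62417°, λ = -104.09806°
WX-41: φ = +67.86806°, λ = -140.75944°
IC5: φ = +60.68806°, λ = -153.54667°
MAG-67→CR-56: c = 0.048721 rad, d = 310.49 km
CR-56→WX-41: c = 0.268580 rad, d = 1711.61 km
WX-41→IC5: c = 0.157745 rad, d = 1005.28 km
Total = 310.49 + 1711.61 + 1005.28 = 3027.37 km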